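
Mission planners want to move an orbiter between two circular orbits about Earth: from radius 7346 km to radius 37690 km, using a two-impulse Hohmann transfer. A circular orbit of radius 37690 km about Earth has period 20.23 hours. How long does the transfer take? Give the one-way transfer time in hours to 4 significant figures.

t = 4.671 hours

From Kepler's third law T² = 4π²r³/μ at r = 37690 km, T = 20.23 hours = 20.23 × 3600 s = 72828 s: μ = 4π²r³/T² = 3.98512×10^5 km³/s².
Transfer-ellipse semi-major axis a_t = (r₁ + r₂)/2 = (7346 + 37690)/2 = 22518 km.
Half the transfer-orbit period gives t = π√(a_t³/μ) = 16816 s.
Converting: 16816 s ÷ 3600 s/hour = 4.671 hours.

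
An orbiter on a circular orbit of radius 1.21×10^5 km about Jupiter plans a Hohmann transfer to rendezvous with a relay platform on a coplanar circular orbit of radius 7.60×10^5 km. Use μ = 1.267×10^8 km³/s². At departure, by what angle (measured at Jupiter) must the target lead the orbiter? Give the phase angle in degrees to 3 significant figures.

The Hohmann ellipse has a_t = (r₁ + r₂)/2 = 4.405×10^5 km.
Transfer time t = π√(a_t³/μ) = 81598 s.
Target angular speed ω₂ = √(μ/r₂³) = 1.6989×10^-5 rad/s.
Angle swept by the target during transfer: ω₂·t = 1.3863 rad = 79.43°.
Arrival is 180° from departure on the ellipse, so φ = 180° − 79.43° = 101°.

φ = 101°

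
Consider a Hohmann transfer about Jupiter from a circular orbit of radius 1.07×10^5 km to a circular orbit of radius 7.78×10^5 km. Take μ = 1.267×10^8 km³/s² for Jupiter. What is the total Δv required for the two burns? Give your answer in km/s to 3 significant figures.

Δv = 17.7 km/s

Semi-major axis of the transfer orbit: a_t = (1.070×10^5 + 7.780×10^5)/2 = 4.425×10^5 km.
Circular speed at r₁: v₁ = √(μ/r₁) = √(1.267×10^8/1.070×10^5) = 34.411 km/s.
On the transfer ellipse at r₁, vis-viva gives v_p = √[μ(2/r₁ − 1/a_t)] = 45.628 km/s.
First burn Δv₁ = |v_p − v₁| = 11.217 km/s.
At r₂, v₂ = √(μ/r₂) = 12.7614 km/s.
Transfer-orbit speed at r₂: v_a = √[μ(2/r₂ − 1/a_t)] = 6.27529 km/s.
Second burn Δv₂ = |v₂ − v_a| = 6.4861 km/s.
Δv = Δv₁ + Δv₂ = 11.217 + 6.4861 = 17.70 km/s.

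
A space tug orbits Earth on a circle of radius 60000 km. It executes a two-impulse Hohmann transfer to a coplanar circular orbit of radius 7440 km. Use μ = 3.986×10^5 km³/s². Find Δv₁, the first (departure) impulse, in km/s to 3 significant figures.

The Hohmann ellipse has a_t = (r₁ + r₂)/2 = 33720 km.
On the circular orbit at r = 60000 km, v_c = √(μ/r) = 2.5775 km/s.
Transfer-orbit speed at the same r (vis-viva, a = a_t): v_t = √[μ(2/r − 1/a_t)] = 1.2107 km/s.
Δv₁ = |v_t − v_c| = |1.2107 − 2.5775| = 1.367 km/s.

Δv₁ = 1.37 km/s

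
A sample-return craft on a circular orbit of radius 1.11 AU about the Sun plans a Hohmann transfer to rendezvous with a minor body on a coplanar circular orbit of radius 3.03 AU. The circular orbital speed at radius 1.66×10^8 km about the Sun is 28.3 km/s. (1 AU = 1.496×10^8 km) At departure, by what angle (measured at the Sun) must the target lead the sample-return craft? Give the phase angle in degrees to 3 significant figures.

φ = 78.4°

From the circular-orbit relation v² = μ/r at r = 1.66×10^8 km: μ = v²r = (28.3)² × 1.66×10^8 = 1.32948×10^11 km³/s².
In km: r₁ = 1.11 × 1.496×10^8 = 1.66056×10^8 km; r₂ = 3.03 × 1.496×10^8 = 4.53288×10^8 km.
Semi-major axis of the transfer orbit: a_t = (1.66056×10^8 + 4.53288×10^8)/2 = 3.09672×10^8 km.
Transfer time t = π√(a_t³/μ) = 4.695×10^7 s.
The target's mean motion on its circular orbit is ω₂ = √(μ/r₂³) = 3.778×10^-8 rad/s.
Angle swept by the target during transfer: ω₂·t = 1.774 rad = 101.6°.
Arrival is 180° from departure on the ellipse, so φ = 180° − 101.6° = 78.4°.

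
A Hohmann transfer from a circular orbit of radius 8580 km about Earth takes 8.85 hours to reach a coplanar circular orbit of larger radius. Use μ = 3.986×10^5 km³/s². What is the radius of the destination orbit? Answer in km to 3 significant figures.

r₂ = 60400 km

Transfer time t = 8.85 hours = 31860 s, and t = π√(a_t³/μ).
So a_t = (μ t²/π²)^(1/3) = (3.986×10^5 × (31860)² / π²)^(1/3) = 34481 km.
Since a_t = (r₁ + r₂)/2, r₂ = 2a_t − r₁ = 2×34481 − 8580 = 60382 km.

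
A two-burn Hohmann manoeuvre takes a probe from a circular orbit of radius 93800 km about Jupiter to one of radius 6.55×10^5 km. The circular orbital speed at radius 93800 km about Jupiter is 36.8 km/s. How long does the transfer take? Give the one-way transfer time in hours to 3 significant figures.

From the circular-orbit relation v² = μ/r at r = 93800 km: μ = v²r = (36.8)² × 93800 = 1.27028×10^8 km³/s².
Transfer-ellipse semi-major axis a_t = (r₁ + r₂)/2 = (93800 + 6.550×10^5)/2 = 3.744×10^5 km.
Transfer time t = π√(a_t³/μ) = π√((3.744×10^5)³ / 1.27028×10^8) = 63860 s.
Converting: 63860 s ÷ 3600 s/hour = 17.7 hours.

t = 17.7 hours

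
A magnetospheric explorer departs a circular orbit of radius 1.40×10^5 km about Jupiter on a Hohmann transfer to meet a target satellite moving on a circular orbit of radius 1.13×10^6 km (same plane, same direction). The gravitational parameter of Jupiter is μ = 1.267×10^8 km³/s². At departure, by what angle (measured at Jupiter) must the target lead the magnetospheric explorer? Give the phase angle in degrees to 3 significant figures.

The Hohmann ellipse has a_t = (r₁ + r₂)/2 = 6.350×10^5 km.
The half-period of the transfer ellipse is t = π√(a_t³/μ) = 1.4123×10^5 s.
Target angular speed ω₂ = √(μ/r₂³) = 9.3707×10^-6 rad/s.
Angle swept by the target during transfer: ω₂·t = 1.3234 rad = 75.83°.
The magnetospheric explorer traverses 180° on the transfer ellipse, so the target must lead by 180° − 75.83° = 104°.

φ = 104°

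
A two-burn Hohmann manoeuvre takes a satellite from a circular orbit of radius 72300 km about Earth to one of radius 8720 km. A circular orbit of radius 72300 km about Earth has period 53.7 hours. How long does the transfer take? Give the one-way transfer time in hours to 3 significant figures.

From Kepler's third law T² = 4π²r³/μ at r = 72300 km, T = 53.7 hours = 53.7 × 3600 s = 1.9332×10^5 s: μ = 4π²r³/T² = 3.99228×10^5 km³/s².
The Hohmann ellipse has a_t = (r₁ + r₂)/2 = 40510 km.
Half the transfer-orbit period gives t = π√(a_t³/μ) = 40540 s.
Converting: 40540 s ÷ 3600 s/hour = 11.3 hours.

t = 11.3 hours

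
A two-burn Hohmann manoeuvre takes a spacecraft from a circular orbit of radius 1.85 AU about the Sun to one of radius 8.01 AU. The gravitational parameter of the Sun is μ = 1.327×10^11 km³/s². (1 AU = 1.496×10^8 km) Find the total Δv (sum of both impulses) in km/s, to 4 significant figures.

In km: r₁ = 1.85 × 1.496×10^8 = 2.7676×10^8 km; r₂ = 8.01 × 1.496×10^8 = 1.198296×10^9 km.
Transfer-ellipse semi-major axis a_t = (r₁ + r₂)/2 = (2.7676×10^8 + 1.198296×10^9)/2 = 7.37528×10^8 km.
Circular speed at r₁: v₁ = √(μ/r₁) = √(1.327×10^11/2.7676×10^8) = 21.897 km/s.
Transfer-orbit speed at r₁ (vis-viva equation): v_p = √[μ(2/r₁ − 1/a_t)] = 27.911 km/s.
First burn Δv₁ = |v_p − v₁| = 6.014 km/s.
Circular speed at r₂: v₂ = √(μ/r₂) = 10.523 km/s.
Transfer-orbit speed at r₂: v_a = √[μ(2/r₂ − 1/a_t)] = 6.4464 km/s.
Second burn Δv₂ = |v₂ − v_a| = 4.077 km/s.
Total Δv = Δv₁ + Δv₂ = 10.09 km/s.

Δv = 10.09 km/s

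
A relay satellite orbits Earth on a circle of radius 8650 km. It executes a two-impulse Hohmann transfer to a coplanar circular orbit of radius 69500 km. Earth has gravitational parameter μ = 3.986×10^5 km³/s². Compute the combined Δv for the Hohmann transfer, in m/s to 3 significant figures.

The Hohmann ellipse has a_t = (r₁ + r₂)/2 = 39075 km.
Circular speed at r₁: v₁ = √(μ/r₁) = √(3.986×10^5/8650) = 6.788 km/s.
On the transfer ellipse at r₁, vis-viva equation gives v_p = √[μ(2/r₁ − 1/a_t)] = 9.053 km/s.
First burn Δv₁ = |v_p − v₁| = 2.265 km/s.
At r₂, v₂ = √(μ/r₂) = 2.395 km/s.
Transfer-orbit speed at r₂: v_a = √[μ(2/r₂ − 1/a_t)] = 1.127 km/s.
Second burn Δv₂ = |v₂ − v_a| = 1.268 km/s.
Total Δv = Δv₁ + Δv₂ = 3.533 km/s.

Δv = 3530 m/s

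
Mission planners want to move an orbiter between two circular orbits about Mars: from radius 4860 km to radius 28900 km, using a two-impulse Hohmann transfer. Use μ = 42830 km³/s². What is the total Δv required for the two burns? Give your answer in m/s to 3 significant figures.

Δv = 1480 m/s

The Hohmann ellipse has a_t = (r₁ + r₂)/2 = 16880 km.
Circular speed at r₁: v₁ = √(μ/r₁) = √(42830/4860) = 2.96863 km/s.
On the transfer ellipse at r₁, vis-viva equation gives v_p = √[μ(2/r₁ − 1/a_t)] = 3.88435 km/s.
First burn Δv₁ = |v_p − v₁| = 0.9157 km/s.
At r₂, v₂ = √(μ/r₂) = 1.2174 km/s.
Transfer-orbit speed at r₂: v_a = √[μ(2/r₂ − 1/a_t)] = 0.65322 km/s.
Second burn Δv₂ = |v₂ − v_a| = 0.5642 km/s.
Δv = Δv₁ + Δv₂ = 0.9157 + 0.5642 = 1.480 km/s.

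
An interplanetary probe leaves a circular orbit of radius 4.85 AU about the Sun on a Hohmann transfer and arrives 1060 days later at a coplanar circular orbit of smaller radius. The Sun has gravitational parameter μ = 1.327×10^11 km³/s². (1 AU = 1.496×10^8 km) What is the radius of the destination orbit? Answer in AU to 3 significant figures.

r₂ = 1.61 AU

In km: r₁ = 4.85 × 1.496×10^8 = 7.2556×10^8 km.
Transfer time t = 1060 days = 9.1584×10^7 s, and t = π√(a_t³/μ).
So a_t = (μ t²/π²)^(1/3) = (1.327×10^11 × (9.1584×10^7)² / π²)^(1/3) = 4.8314×10^8 km.
Since a_t = (r₁ + r₂)/2, r₂ = 2a_t − r₁ = 2×4.8314×10^8 − 7.2556×10^8 = 2.4072×10^8 km.
In AU: r₂ = 2.4072×10^8 / 1.496×10^8 = 1.61 AU.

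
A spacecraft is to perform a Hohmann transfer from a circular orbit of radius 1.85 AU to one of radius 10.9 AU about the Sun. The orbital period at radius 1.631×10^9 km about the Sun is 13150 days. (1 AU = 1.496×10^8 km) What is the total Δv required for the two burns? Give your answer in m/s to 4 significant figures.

Δv = 10900 m/s

From Kepler's third law T² = 4π²r³/μ at r = 1.631×10^9 km, T = 13150 days = 13150 × 86400 s = 1.13616×10^9 s: μ = 4π²r³/T² = 1.32691×10^11 km³/s².
In km: r₁ = 1.85 × 1.496×10^8 = 2.7676×10^8 km; r₂ = 10.9 × 1.496×10^8 = 1.63064×10^9 km.
Semi-major axis of the transfer orbit: a_t = (2.7676×10^8 + 1.63064×10^9)/2 = 9.537×10^8 km.
Circular speed at r₁: v₁ = √(μ/r₁) = √(1.32691×10^11/2.7676×10^8) = 21.896 km/s.
Transfer-orbit speed at r₁ (vis-viva equation): v_p = √[μ(2/r₁ − 1/a_t)] = 28.631 km/s.
First burn Δv₁ = |v_p − v₁| = 6.735 km/s.
Circular speed at r₂: v₂ = √(μ/r₂) = 9.0207 km/s.
Transfer-orbit speed at r₂: v_a = √[μ(2/r₂ − 1/a_t)] = 4.8595 km/s.
Second burn Δv₂ = |v₂ − v_a| = 4.161 km/s.
Total Δv = Δv₁ + Δv₂ = 10.90 km/s.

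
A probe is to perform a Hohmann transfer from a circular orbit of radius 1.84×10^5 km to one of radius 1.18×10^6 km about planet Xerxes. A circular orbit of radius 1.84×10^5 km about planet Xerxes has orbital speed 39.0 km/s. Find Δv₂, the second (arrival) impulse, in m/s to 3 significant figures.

Δv₂ = 7400 m/s

From the circular-orbit relation v² = μ/r at r = 1.84×10^5 km: μ = v²r = (39.0)² × 1.84×10^5 = 2.79864×10^8 km³/s².
Transfer-ellipse semi-major axis a_t = (r₁ + r₂)/2 = (1.840×10^5 + 1.180×10^6)/2 = 6.820×10^5 km.
On the circular orbit at r = 1.180×10^6 km, v_c = √(μ/r) = 15.40 km/s.
Transfer-orbit speed at the same r (vis-viva, a = a_t): v_t = √[μ(2/r − 1/a_t)] = 7.999 km/s.
Δv₂ = |v_t − v_c| = |7.999 − 15.40| = 7.401 km/s.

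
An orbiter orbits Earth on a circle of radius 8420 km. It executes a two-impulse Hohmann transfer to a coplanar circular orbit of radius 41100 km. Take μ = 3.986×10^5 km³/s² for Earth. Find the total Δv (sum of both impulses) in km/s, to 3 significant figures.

Δv = 3.28 km/s

Semi-major axis of the transfer orbit: a_t = (8420 + 41100)/2 = 24760 km.
At r₁ the circular-orbit speed is v₁ = √(μ/r₁) = 6.8804 km/s.
On the transfer ellipse at r₁, v² = μ(2/r − 1/a) gives v_p = √[μ(2/r₁ − 1/a_t)] = 8.8646 km/s.
First burn Δv₁ = |v_p − v₁| = 1.984 km/s.
At r₂, v₂ = √(μ/r₂) = 3.114 km/s.
Transfer-orbit speed at r₂: v_a = √[μ(2/r₂ − 1/a_t)] = 1.816 km/s.
Second burn Δv₂ = |v₂ − v_a| = 1.298 km/s.
Δv = Δv₁ + Δv₂ = 1.984 + 1.298 = 3.282 km/s.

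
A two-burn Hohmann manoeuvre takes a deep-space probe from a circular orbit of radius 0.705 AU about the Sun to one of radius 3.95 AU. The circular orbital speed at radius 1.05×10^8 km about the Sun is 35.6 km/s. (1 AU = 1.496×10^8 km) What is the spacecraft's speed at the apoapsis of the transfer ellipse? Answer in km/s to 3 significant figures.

v = 8.26 km/s

From the circular-orbit relation v² = μ/r at r = 1.05×10^8 km: μ = v²r = (35.6)² × 1.05×10^8 = 1.33073×10^11 km³/s².
In km: r₁ = 0.705 × 1.496×10^8 = 1.05468×10^8 km; r₂ = 3.95 × 1.496×10^8 = 5.9092×10^8 km.
The Hohmann ellipse has a_t = (r₁ + r₂)/2 = 3.48194×10^8 km.
At apoapsis, r = 5.9092×10^8 km.
Vis-viva: v = √[μ(2/r − 1/a_t)] = √[1.33073×10^11 × (2/5.9092×10^8 − 1/3.48194×10^8)] = 8.259 km/s.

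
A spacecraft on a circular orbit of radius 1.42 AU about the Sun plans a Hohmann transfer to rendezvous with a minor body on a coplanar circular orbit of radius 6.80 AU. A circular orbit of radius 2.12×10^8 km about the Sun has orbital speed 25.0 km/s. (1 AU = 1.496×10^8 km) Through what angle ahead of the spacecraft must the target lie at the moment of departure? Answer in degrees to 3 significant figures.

φ = 95.4°

From the circular-orbit relation v² = μ/r at r = 2.12×10^8 km: μ = v²r = (25.0)² × 2.12×10^8 = 1.32500×10^11 km³/s².
In km: r₁ = 1.42 × 1.496×10^8 = 2.12432×10^8 km; r₂ = 6.80 × 1.496×10^8 = 1.01728×10^9 km.
Transfer-ellipse semi-major axis a_t = (r₁ + r₂)/2 = (2.12432×10^8 + 1.01728×10^9)/2 = 6.14856×10^8 km.
The half-period of the transfer ellipse is t = π√(a_t³/μ) = 1.3158×10^8 s.
Target angular speed ω₂ = √(μ/r₂³) = 1.1219×10^-8 rad/s.
Angle swept by the target during transfer: ω₂·t = 1.4762 rad = 84.58°.
Arrival is 180° from departure on the ellipse, so φ = 180° − 84.58° = 95.4°.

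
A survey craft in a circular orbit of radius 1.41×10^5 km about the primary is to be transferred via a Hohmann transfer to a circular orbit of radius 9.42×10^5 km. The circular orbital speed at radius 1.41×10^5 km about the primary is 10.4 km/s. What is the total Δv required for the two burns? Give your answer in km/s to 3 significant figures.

From the circular-orbit relation v² = μ/r at r = 1.41×10^5 km: μ = v²r = (10.4)² × 1.41×10^5 = 1.52506×10^7 km³/s².
The Hohmann ellipse has a_t = (r₁ + r₂)/2 = 5.415×10^5 km.
Circular speed at r₁: v₁ = √(μ/r₁) = √(1.52506×10^7/1.410×10^5) = 10.400 km/s.
On the transfer ellipse at r₁, vis-viva equation gives v_p = √[μ(2/r₁ − 1/a_t)] = 13.717 km/s.
First burn Δv₁ = |v_p − v₁| = 3.317 km/s.
Circular speed at r₂: v₂ = √(μ/r₂) = 4.0236 km/s.
Transfer-orbit speed at r₂: v_a = √[μ(2/r₂ − 1/a_t)] = 2.0532 km/s.
Second burn Δv₂ = |v₂ − v_a| = 1.970 km/s.
Total Δv = Δv₁ + Δv₂ = 5.287 km/s.

Δv = 5.29 km/s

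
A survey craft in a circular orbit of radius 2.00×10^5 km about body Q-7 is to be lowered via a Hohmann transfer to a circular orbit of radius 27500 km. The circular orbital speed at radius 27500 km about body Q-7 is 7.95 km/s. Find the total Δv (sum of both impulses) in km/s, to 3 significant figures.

From the circular-orbit relation v² = μ/r at r = 27500 km: μ = v²r = (7.95)² × 27500 = 1.73807×10^6 km³/s².
Semi-major axis of the transfer orbit: a_t = (2.000×10^5 + 27500)/2 = 1.1375×10^5 km.
At r₁ the circular-orbit speed is v₁ = √(μ/r₁) = 2.9479 km/s.
Transfer-orbit speed at r₁ (v² = μ(2/r − 1/a)): v_a = √[μ(2/r₁ − 1/a_t)] = 1.4495 km/s.
First burn Δv₁ = |v_a − v₁| = 1.498 km/s.
Circular speed at r₂: v₂ = √(μ/r₂) = 7.9500 km/s.
Transfer-orbit speed at r₂: v_p = √[μ(2/r₂ − 1/a_t)] = 10.542 km/s.
Second burn Δv₂ = |v₂ − v_p| = 2.592 km/s.
Total Δv = Δv₁ + Δv₂ = 4.090 km/s.

Δv = 4.09 km/s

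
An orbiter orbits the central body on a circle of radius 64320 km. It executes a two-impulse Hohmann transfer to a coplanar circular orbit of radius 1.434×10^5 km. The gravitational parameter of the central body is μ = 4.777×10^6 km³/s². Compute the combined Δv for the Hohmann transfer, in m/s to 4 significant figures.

Δv = 2738 m/s

Semi-major axis of the transfer orbit: a_t = (64320 + 1.434×10^5)/2 = 1.0386×10^5 km.
Circular speed at r₁: v₁ = √(μ/r₁) = √(4.777×10^6/64320) = 8.6180 km/s.
On the transfer ellipse at r₁, vis-viva gives v_p = √[μ(2/r₁ − 1/a_t)] = 10.126 km/s.
First burn Δv₁ = |v_p − v₁| = 1.508 km/s.
Circular speed at r₂: v₂ = √(μ/r₂) = 5.772 km/s.
Transfer-orbit speed at r₂: v_a = √[μ(2/r₂ − 1/a_t)] = 4.542 km/s.
Second burn Δv₂ = |v₂ − v_a| = 1.230 km/s.
Total Δv = Δv₁ + Δv₂ = 2.738 km/s.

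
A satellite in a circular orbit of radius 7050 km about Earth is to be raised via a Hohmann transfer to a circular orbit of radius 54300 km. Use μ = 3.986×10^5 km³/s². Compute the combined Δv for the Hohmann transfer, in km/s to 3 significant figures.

Δv = 3.90 km/s

The Hohmann ellipse has a_t = (r₁ + r₂)/2 = 30675 km.
At r₁ the circular-orbit speed is v₁ = √(μ/r₁) = 7.5192 km/s.
Transfer-orbit speed at r₁ (v² = μ(2/r − 1/a)): v_p = √[μ(2/r₁ − 1/a_t)] = 10.004 km/s.
First burn Δv₁ = |v_p − v₁| = 2.485 km/s.
Circular speed at r₂: v₂ = √(μ/r₂) = 2.709 km/s.
Transfer-orbit speed at r₂: v_a = √[μ(2/r₂ − 1/a_t)] = 1.299 km/s.
Second burn Δv₂ = |v₂ − v_a| = 1.410 km/s.
Δv = Δv₁ + Δv₂ = 2.485 + 1.410 = 3.895 km/s.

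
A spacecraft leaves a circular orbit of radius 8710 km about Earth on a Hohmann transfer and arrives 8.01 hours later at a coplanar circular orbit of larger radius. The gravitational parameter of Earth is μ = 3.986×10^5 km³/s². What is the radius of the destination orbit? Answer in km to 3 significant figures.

Transfer time t = 8.01 hours = 28836 s, and t = π√(a_t³/μ).
So a_t = (μ t²/π²)^(1/3) = (3.986×10^5 × (28836)² / π²)^(1/3) = 32263 km.
Since a_t = (r₁ + r₂)/2, r₂ = 2a_t − r₁ = 2×32263 − 8710 = 55816 km.

r₂ = 55800 km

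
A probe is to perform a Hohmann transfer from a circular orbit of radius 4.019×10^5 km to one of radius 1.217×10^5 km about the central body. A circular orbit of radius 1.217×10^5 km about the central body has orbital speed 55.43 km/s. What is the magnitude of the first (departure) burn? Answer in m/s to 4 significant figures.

Δv₁ = 9706 m/s

From the circular-orbit relation v² = μ/r at r = 1.217×10^5 km: μ = v²r = (55.43)² × 1.217×10^5 = 3.73921×10^8 km³/s².
The Hohmann ellipse has a_t = (r₁ + r₂)/2 = 2.618×10^5 km.
Circular speed at r = 4.019×10^5 km: v_c = √(μ/r) = 30.5022 km/s.
Transfer-orbit speed at the same r (vis-viva, a = a_t): v_t = √[μ(2/r − 1/a_t)] = 20.7966 km/s.
Δv₁ = |v_t − v_c| = |20.7966 − 30.5022| = 9.706 km/s.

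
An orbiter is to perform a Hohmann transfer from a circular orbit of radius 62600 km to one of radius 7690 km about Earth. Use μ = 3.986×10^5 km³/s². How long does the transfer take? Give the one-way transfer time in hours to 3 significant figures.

The Hohmann ellipse has a_t = (r₁ + r₂)/2 = 35145 km.
Transfer time t = π√(a_t³/μ) = π√((35145)³ / 3.986×10^5) = 32790 s.
Converting: 32790 s ÷ 3600 s/hour = 9.11 hours.

t = 9.11 hours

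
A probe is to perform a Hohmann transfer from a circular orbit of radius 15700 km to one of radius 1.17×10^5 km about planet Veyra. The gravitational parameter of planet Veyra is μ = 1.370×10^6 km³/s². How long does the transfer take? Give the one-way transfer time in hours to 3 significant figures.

Transfer-ellipse semi-major axis a_t = (r₁ + r₂)/2 = (15700 + 1.170×10^5)/2 = 66350 km.
By Kepler's third law the transfer-orbit period is T = 2π√(a_t³/μ), so t = T/2 = 45870 s.
Converting: 45870 s ÷ 3600 s/hour = 12.7 hours.

t = 12.7 hours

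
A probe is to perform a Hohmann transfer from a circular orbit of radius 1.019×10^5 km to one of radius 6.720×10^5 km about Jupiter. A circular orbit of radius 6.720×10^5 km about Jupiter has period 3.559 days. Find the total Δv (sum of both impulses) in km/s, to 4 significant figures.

From Kepler's third law T² = 4π²r³/μ at r = 6.720×10^5 km, T = 3.559 days = 3.559 × 86400 s = 3.074976×10^5 s: μ = 4π²r³/T² = 1.26702×10^8 km³/s².
Transfer-ellipse semi-major axis a_t = (r₁ + r₂)/2 = (1.019×10^5 + 6.720×10^5)/2 = 3.8695×10^5 km.
Circular speed at r₁: v₁ = √(μ/r₁) = √(1.26702×10^8/1.019×10^5) = 35.262 km/s.
On the transfer ellipse at r₁, vis-viva equation gives v_p = √[μ(2/r₁ − 1/a_t)] = 46.469 km/s.
First burn Δv₁ = |v_p − v₁| = 11.207 km/s.
Circular speed at r₂: v₂ = √(μ/r₂) = 13.7312 km/s.
Transfer-orbit speed at r₂: v_a = √[μ(2/r₂ − 1/a_t)] = 7.04640 km/s.
Second burn Δv₂ = |v₂ − v_a| = 6.6848 km/s.
Δv = Δv₁ + Δv₂ = 11.207 + 6.6848 = 17.89 km/s.

Δv = 17.89 km/s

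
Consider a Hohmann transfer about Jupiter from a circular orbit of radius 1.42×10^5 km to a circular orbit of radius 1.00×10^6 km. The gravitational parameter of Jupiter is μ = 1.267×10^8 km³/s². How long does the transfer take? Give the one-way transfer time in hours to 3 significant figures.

The Hohmann ellipse has a_t = (r₁ + r₂)/2 = 5.710×10^5 km.
By Kepler's third law the transfer-orbit period is T = 2π√(a_t³/μ), so t = T/2 = 1.20425×10^5 s.
Converting: 1.20425×10^5 s ÷ 3600 s/hour = 33.5 hours.

t = 33.5 hours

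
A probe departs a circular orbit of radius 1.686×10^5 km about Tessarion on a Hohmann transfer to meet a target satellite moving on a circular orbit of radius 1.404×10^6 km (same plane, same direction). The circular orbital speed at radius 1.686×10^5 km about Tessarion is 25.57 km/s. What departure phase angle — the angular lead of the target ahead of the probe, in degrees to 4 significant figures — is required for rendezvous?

φ = 104.6°

From the circular-orbit relation v² = μ/r at r = 1.686×10^5 km: μ = v²r = (25.57)² × 1.686×10^5 = 1.10235×10^8 km³/s².
Semi-major axis of the transfer orbit: a_t = (1.686×10^5 + 1.404×10^6)/2 = 7.863×10^5 km.
The half-period of the transfer ellipse is t = π√(a_t³/μ) = 2.0863×10^5 s.
Target angular speed ω₂ = √(μ/r₂³) = 6.3112×10^-6 rad/s.
Angle swept by the target during transfer: ω₂·t = 1.3167 rad = 75.44°.
The probe traverses 180° on the transfer ellipse, so the target must lead by 180° − 75.44° = 104.6°.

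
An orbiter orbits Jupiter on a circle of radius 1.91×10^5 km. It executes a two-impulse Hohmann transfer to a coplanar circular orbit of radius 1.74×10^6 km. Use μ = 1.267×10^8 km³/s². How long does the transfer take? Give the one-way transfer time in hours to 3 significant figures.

The Hohmann ellipse has a_t = (r₁ + r₂)/2 = 9.655×10^5 km.
By Kepler's third law the transfer-orbit period is T = 2π√(a_t³/μ), so t = T/2 = 2.648×10^5 s.
Converting: 2.648×10^5 s ÷ 3600 s/hour = 73.6 hours.

t = 73.6 hours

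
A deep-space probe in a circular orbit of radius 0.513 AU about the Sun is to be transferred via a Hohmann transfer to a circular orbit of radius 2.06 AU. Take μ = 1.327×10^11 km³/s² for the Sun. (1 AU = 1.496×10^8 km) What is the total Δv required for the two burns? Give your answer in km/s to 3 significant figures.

Δv = 18.7 km/s

In km: r₁ = 0.513 × 1.496×10^8 = 7.67448×10^7 km; r₂ = 2.06 × 1.496×10^8 = 3.08176×10^8 km.
Semi-major axis of the transfer orbit: a_t = (7.67448×10^7 + 3.08176×10^8)/2 = 1.924604×10^8 km.
Circular speed at r₁: v₁ = √(μ/r₁) = √(1.327×10^11/7.67448×10^7) = 41.583 km/s.
On the transfer ellipse at r₁, vis-viva equation gives v_p = √[μ(2/r₁ − 1/a_t)] = 52.619 km/s.
First burn Δv₁ = |v_p − v₁| = 11.036 km/s.
Circular speed at r₂: v₂ = √(μ/r₂) = 20.7509 km/s.
Transfer-orbit speed at r₂: v_a = √[μ(2/r₂ − 1/a_t)] = 13.1036 km/s.
Second burn Δv₂ = |v₂ − v_a| = 7.6473 km/s.
Δv = Δv₁ + Δv₂ = 11.036 + 7.6473 = 18.68 km/s.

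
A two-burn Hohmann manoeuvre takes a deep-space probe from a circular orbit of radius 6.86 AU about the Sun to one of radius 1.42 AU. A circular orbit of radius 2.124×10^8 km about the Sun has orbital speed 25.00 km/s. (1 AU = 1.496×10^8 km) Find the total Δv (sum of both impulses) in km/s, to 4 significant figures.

From the circular-orbit relation v² = μ/r at r = 2.124×10^8 km: μ = v²r = (25.00)² × 2.124×10^8 = 1.32750×10^11 km³/s².
In km: r₁ = 6.86 × 1.496×10^8 = 1.026256×10^9 km; r₂ = 1.42 × 1.496×10^8 = 2.12432×10^8 km.
The Hohmann ellipse has a_t = (r₁ + r₂)/2 = 6.19344×10^8 km.
Circular speed at r₁: v₁ = √(μ/r₁) = √(1.32750×10^11/1.026256×10^9) = 11.373 km/s.
Transfer-orbit speed at r₁ (vis-viva equation): v_a = √[μ(2/r₁ − 1/a_t)] = 6.6609 km/s.
First burn Δv₁ = |v_a − v₁| = 4.712 km/s.
Circular speed at r₂: v₂ = √(μ/r₂) = 24.998 km/s.
Transfer-orbit speed at r₂: v_p = √[μ(2/r₂ − 1/a_t)] = 32.179 km/s.
Second burn Δv₂ = |v₂ − v_p| = 7.181 km/s.
Total Δv = Δv₁ + Δv₂ = 11.89 km/s.

Δv = 11.89 km/s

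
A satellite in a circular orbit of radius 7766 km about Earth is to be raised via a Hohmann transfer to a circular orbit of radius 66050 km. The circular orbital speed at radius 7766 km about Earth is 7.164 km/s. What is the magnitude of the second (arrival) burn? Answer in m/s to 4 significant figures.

From the circular-orbit relation v² = μ/r at r = 7766 km: μ = v²r = (7.164)² × 7766 = 3.98574×10^5 km³/s².
Transfer-ellipse semi-major axis a_t = (r₁ + r₂)/2 = (7766 + 66050)/2 = 36908 km.
On the circular orbit at r = 66050 km, v_c = √(μ/r) = 2.457 km/s.
Vis-viva on the transfer ellipse at r = 66050 km gives v_t = √[μ(2/r − 1/a_t)] = 1.127 km/s.
Δv₂ = |v_t − v_c| = |1.127 − 2.457| = 1.330 km/s.

Δv₂ = 1330 m/s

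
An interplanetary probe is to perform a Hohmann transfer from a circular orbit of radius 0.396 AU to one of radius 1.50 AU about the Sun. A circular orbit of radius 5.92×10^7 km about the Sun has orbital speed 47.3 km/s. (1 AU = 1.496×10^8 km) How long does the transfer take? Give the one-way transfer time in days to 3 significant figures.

From the circular-orbit relation v² = μ/r at r = 5.92×10^7 km: μ = v²r = (47.3)² × 5.92×10^7 = 1.32448×10^11 km³/s².
In km: r₁ = 0.396 × 1.496×10^8 = 5.92416×10^7 km; r₂ = 1.50 × 1.496×10^8 = 2.244×10^8 km.
Transfer-ellipse semi-major axis a_t = (r₁ + r₂)/2 = (5.92416×10^7 + 2.244×10^8)/2 = 1.418208×10^8 km.
By Kepler's third law the transfer-orbit period is T = 2π√(a_t³/μ), so t = T/2 = 1.458×10^7 s.
Converting: 1.458×10^7 s ÷ 86400 s/day = 169 days.

t = 169 days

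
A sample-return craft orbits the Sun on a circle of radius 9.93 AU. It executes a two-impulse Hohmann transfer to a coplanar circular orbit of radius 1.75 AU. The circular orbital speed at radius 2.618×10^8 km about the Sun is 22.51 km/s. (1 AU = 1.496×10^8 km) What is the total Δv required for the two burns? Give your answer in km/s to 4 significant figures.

From the circular-orbit relation v² = μ/r at r = 2.618×10^8 km: μ = v²r = (22.51)² × 2.618×10^8 = 1.32654×10^11 km³/s².
In km: r₁ = 9.93 × 1.496×10^8 = 1.485528×10^9 km; r₂ = 1.75 × 1.496×10^8 = 2.618×10^8 km.
The Hohmann ellipse has a_t = (r₁ + r₂)/2 = 8.73664×10^8 km.
At r₁ the circular-orbit speed is v₁ = √(μ/r₁) = 9.450 km/s.
Transfer-orbit speed at r₁ (vis-viva): v_a = √[μ(2/r₁ − 1/a_t)] = 5.173 km/s.
First burn Δv₁ = |v_a − v₁| = 4.277 km/s.
Circular speed at r₂: v₂ = √(μ/r₂) = 22.510 km/s.
Transfer-orbit speed at r₂: v_p = √[μ(2/r₂ − 1/a_t)] = 29.352 km/s.
Second burn Δv₂ = |v₂ − v_p| = 6.842 km/s.
Δv = Δv₁ + Δv₂ = 4.277 + 6.842 = 11.12 km/s.

Δv = 11.12 km/s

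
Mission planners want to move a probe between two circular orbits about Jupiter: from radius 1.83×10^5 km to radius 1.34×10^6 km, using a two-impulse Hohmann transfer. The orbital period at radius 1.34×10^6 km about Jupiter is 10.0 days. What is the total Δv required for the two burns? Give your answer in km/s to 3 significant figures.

From Kepler's third law T² = 4π²r³/μ at r = 1.34×10^6 km, T = 10.0 days = 10.0 × 86400 s = 8.640×10^5 s: μ = 4π²r³/T² = 1.27247×10^8 km³/s².
The Hohmann ellipse has a_t = (r₁ + r₂)/2 = 7.615×10^5 km.
At r₁ the circular-orbit speed is v₁ = √(μ/r₁) = 26.37 km/s.
On the transfer ellipse at r₁, v² = μ(2/r − 1/a) gives v_p = √[μ(2/r₁ − 1/a_t)] = 34.98 km/s.
First burn Δv₁ = |v_p − v₁| = 8.610 km/s.
At r₂, v₂ = √(μ/r₂) = 9.745 km/s.
Transfer-orbit speed at r₂: v_a = √[μ(2/r₂ − 1/a_t)] = 4.777 km/s.
Second burn Δv₂ = |v₂ − v_a| = 4.968 km/s.
Total Δv = Δv₁ + Δv₂ = 13.58 km/s.

Δv = 13.6 km/s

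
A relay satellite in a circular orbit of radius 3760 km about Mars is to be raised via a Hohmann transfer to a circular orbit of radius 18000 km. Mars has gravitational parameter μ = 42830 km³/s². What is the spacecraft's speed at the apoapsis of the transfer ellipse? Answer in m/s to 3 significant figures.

Semi-major axis of the transfer orbit: a_t = (3760 + 18000)/2 = 10880 km.
At apoapsis, r = 18000 km.
Applying v² = μ(2/r − 1/a_t): v = 0.9068 km/s.

v = 907 m/s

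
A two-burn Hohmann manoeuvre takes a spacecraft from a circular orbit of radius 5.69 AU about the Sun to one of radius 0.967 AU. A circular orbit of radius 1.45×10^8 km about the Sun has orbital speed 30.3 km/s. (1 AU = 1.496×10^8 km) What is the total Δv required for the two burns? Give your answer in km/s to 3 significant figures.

Δv = 15.1 km/s

From the circular-orbit relation v² = μ/r at r = 1.45×10^8 km: μ = v²r = (30.3)² × 1.45×10^8 = 1.33123×10^11 km³/s².
In km: r₁ = 5.69 × 1.496×10^8 = 8.51224×10^8 km; r₂ = 0.967 × 1.496×10^8 = 1.446632×10^8 km.
Transfer-ellipse semi-major axis a_t = (r₁ + r₂)/2 = (8.51224×10^8 + 1.446632×10^8)/2 = 4.979436×10^8 km.
At r₁ the circular-orbit speed is v₁ = √(μ/r₁) = 12.5056 km/s.
On the transfer ellipse at r₁, vis-viva equation gives v_a = √[μ(2/r₁ − 1/a_t)] = 6.74052 km/s.
First burn Δv₁ = |v_a − v₁| = 5.765 km/s.
At r₂, v₂ = √(μ/r₂) = 30.335 km/s.
Transfer-orbit speed at r₂: v_p = √[μ(2/r₂ − 1/a_t)] = 39.662 km/s.
Second burn Δv₂ = |v₂ − v_p| = 9.327 km/s.
Δv = Δv₁ + Δv₂ = 5.765 + 9.327 = 15.09 km/s.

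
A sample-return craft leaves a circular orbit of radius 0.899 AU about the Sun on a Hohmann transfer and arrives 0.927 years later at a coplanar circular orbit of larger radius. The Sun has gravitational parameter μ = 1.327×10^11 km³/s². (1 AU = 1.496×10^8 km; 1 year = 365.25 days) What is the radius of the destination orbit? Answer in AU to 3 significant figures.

r₂ = 2.12 AU

In km: r₁ = 0.899 × 1.496×10^8 = 1.344904×10^8 km.
Transfer time t = 0.927 years × 365.25 × 86400 s = 2.92538952×10^7 s, and t = π√(a_t³/μ).
So a_t = (μ t²/π²)^(1/3) = (1.327×10^11 × (2.92538952×10^7)² / π²)^(1/3) = 2.2576×10^8 km.
Since a_t = (r₁ + r₂)/2, r₂ = 2a_t − r₁ = 2×2.2576×10^8 − 1.344904×10^8 = 3.170296×10^8 km.
In AU: r₂ = 3.170296×10^8 / 1.496×10^8 = 2.12 AU.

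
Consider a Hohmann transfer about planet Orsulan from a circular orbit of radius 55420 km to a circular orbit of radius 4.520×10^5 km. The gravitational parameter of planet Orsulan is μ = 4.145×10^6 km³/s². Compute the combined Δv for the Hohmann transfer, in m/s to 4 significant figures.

Δv = 4508 m/s

The Hohmann ellipse has a_t = (r₁ + r₂)/2 = 2.5371×10^5 km.
At r₁ the circular-orbit speed is v₁ = √(μ/r₁) = 8.6483 km/s.
On the transfer ellipse at r₁, vis-viva equation gives v_p = √[μ(2/r₁ − 1/a_t)] = 11.543 km/s.
First burn Δv₁ = |v_p − v₁| = 2.895 km/s.
Circular speed at r₂: v₂ = √(μ/r₂) = 3.028 km/s.
Transfer-orbit speed at r₂: v_a = √[μ(2/r₂ − 1/a_t)] = 1.415 km/s.
Second burn Δv₂ = |v₂ − v_a| = 1.613 km/s.
Δv = Δv₁ + Δv₂ = 2.895 + 1.613 = 4.508 km/s.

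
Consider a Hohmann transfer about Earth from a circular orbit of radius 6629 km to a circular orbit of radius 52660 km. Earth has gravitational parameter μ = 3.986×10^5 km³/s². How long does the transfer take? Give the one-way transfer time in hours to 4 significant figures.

t = 7.055 hours

Semi-major axis of the transfer orbit: a_t = (6629 + 52660)/2 = 29644.5 km.
Half the transfer-orbit period gives t = π√(a_t³/μ) = 25398 s.
Converting: 25398 s ÷ 3600 s/hour = 7.055 hours.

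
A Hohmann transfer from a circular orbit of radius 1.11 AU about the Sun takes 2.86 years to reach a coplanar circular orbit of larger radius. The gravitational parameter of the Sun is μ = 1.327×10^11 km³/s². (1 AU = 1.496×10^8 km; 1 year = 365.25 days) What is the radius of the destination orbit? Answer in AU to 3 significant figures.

In km: r₁ = 1.11 × 1.496×10^8 = 1.66056×10^8 km.
Transfer time t = 2.86 years × 365.25 × 86400 s = 9.0254736×10^7 s, and t = π√(a_t³/μ).
So a_t = (μ t²/π²)^(1/3) = (1.327×10^11 × (9.0254736×10^7)² / π²)^(1/3) = 4.7845×10^8 km.
Since a_t = (r₁ + r₂)/2, r₂ = 2a_t − r₁ = 2×4.7845×10^8 − 1.66056×10^8 = 7.90844×10^8 km.
In AU: r₂ = 7.90844×10^8 / 1.496×10^8 = 5.29 AU.

r₂ = 5.29 AU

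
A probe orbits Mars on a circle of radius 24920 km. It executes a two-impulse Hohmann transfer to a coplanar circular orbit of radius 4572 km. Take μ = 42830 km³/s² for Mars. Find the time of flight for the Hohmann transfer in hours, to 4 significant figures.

Semi-major axis of the transfer orbit: a_t = (24920 + 4572)/2 = 14746 km.
Transfer time t = π√(a_t³/μ) = π√((14746)³ / 42830) = 27182 s.
Converting: 27182 s ÷ 3600 s/hour = 7.551 hours.

t = 7.551 hours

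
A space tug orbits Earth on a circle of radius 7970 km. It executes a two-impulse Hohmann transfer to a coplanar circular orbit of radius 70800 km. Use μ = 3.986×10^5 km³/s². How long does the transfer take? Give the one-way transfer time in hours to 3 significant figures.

Semi-major axis of the transfer orbit: a_t = (7970 + 70800)/2 = 39385 km.
By Kepler's third law the transfer-orbit period is T = 2π√(a_t³/μ), so t = T/2 = 38890 s.
Converting: 38890 s ÷ 3600 s/hour = 10.8 hours.

t = 10.8 hours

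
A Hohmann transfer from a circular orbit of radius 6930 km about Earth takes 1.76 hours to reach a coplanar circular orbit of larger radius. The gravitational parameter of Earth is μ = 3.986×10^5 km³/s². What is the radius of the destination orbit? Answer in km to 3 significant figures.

Transfer time t = 1.76 hours = 6336 s, and t = π√(a_t³/μ).
So a_t = (μ t²/π²)^(1/3) = (3.986×10^5 × (6336)² / π²)^(1/3) = 11748 km.
Since a_t = (r₁ + r₂)/2, r₂ = 2a_t − r₁ = 2×11748 − 6930 = 16566 km.

r₂ = 16600 km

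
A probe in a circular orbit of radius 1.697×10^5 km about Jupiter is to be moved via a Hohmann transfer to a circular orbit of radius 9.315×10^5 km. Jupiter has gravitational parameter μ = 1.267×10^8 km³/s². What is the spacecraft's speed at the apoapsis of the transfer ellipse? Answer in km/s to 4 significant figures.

v = 6.475 km/s

Semi-major axis of the transfer orbit: a_t = (1.697×10^5 + 9.315×10^5)/2 = 5.506×10^5 km.
At apoapsis, r = 9.315×10^5 km.
Vis-viva: v = √[μ(2/r − 1/a_t)] = √[1.267×10^8 × (2/9.315×10^5 − 1/5.506×10^5)] = 6.475 km/s.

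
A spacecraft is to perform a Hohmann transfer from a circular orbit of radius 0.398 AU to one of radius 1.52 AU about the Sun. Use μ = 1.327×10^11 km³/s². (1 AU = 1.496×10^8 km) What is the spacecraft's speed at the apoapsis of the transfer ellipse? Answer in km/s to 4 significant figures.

v = 15.56 km/s

In km: r₁ = 0.398 × 1.496×10^8 = 5.95408×10^7 km; r₂ = 1.52 × 1.496×10^8 = 2.27392×10^8 km.
The Hohmann ellipse has a_t = (r₁ + r₂)/2 = 1.434664×10^8 km.
At apoapsis, r = 2.27392×10^8 km.
Vis-viva: v = √[μ(2/r − 1/a_t)] = √[1.327×10^11 × (2/2.27392×10^8 − 1/1.434664×10^8)] = 15.56 km/s.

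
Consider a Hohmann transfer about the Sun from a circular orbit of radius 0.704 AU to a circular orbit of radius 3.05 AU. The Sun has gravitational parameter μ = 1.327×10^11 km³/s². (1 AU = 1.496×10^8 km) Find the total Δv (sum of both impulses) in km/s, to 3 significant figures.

In km: r₁ = 0.704 × 1.496×10^8 = 1.053184×10^8 km; r₂ = 3.05 × 1.496×10^8 = 4.5628×10^8 km.
Semi-major axis of the transfer orbit: a_t = (1.053184×10^8 + 4.5628×10^8)/2 = 2.807992×10^8 km.
At r₁ the circular-orbit speed is v₁ = √(μ/r₁) = 35.496 km/s.
Transfer-orbit speed at r₁ (vis-viva equation): v_p = √[μ(2/r₁ − 1/a_t)] = 45.248 km/s.
First burn Δv₁ = |v_p − v₁| = 9.752 km/s.
Circular speed at r₂: v₂ = √(μ/r₂) = 17.05 km/s.
Transfer-orbit speed at r₂: v_a = √[μ(2/r₂ − 1/a_t)] = 10.44 km/s.
Second burn Δv₂ = |v₂ − v_a| = 6.610 km/s.
Total Δv = Δv₁ + Δv₂ = 16.36 km/s.

Δv = 16.4 km/s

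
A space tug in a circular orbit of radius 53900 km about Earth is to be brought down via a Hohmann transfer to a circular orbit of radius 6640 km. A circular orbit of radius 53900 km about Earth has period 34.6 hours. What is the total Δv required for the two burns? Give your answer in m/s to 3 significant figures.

Δv = 4040 m/s

From Kepler's third law T² = 4π²r³/μ at r = 53900 km, T = 34.6 hours = 34.6 × 3600 s = 1.2456×10^5 s: μ = 4π²r³/T² = 3.98445×10^5 km³/s².
Semi-major axis of the transfer orbit: a_t = (53900 + 6640)/2 = 30270 km.
At r₁ the circular-orbit speed is v₁ = √(μ/r₁) = 2.7189 km/s.
Transfer-orbit speed at r₁ (vis-viva equation): v_a = √[μ(2/r₁ − 1/a_t)] = 1.2734 km/s.
First burn Δv₁ = |v_a − v₁| = 1.4455 km/s.
Circular speed at r₂: v₂ = √(μ/r₂) = 7.7464082 km/s.
Transfer-orbit speed at r₂: v_p = √[μ(2/r₂ − 1/a_t)] = 10.336858 km/s.
Second burn Δv₂ = |v₂ − v_p| = 2.5904 km/s.
Total Δv = Δv₁ + Δv₂ = 4.036 km/s.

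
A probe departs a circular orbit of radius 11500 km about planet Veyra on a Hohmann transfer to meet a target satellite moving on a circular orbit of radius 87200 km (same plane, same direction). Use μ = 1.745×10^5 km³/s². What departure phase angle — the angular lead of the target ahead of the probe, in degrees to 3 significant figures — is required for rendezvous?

Semi-major axis of the transfer orbit: a_t = (11500 + 87200)/2 = 49350 km.
Transfer time t = π√(a_t³/μ) = 82448.5 s.
The target's mean motion on its circular orbit is ω₂ = √(μ/r₂³) = 1.62227×10^-5 rad/s.
Angle swept by the target during transfer: ω₂·t = 1.33754 rad = 76.64°.
Arrival is 180° from departure on the ellipse, so φ = 180° − 76.64° = 103°.

φ = 103°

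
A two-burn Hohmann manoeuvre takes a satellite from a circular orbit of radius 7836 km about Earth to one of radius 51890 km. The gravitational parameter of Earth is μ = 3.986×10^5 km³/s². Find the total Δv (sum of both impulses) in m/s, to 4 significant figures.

Δv = 3621 m/s

Semi-major axis of the transfer orbit: a_t = (7836 + 51890)/2 = 29863 km.
Circular speed at r₁: v₁ = √(μ/r₁) = √(3.986×10^5/7836) = 7.132 km/s.
Transfer-orbit speed at r₁ (vis-viva): v_p = √[μ(2/r₁ − 1/a_t)] = 9.401 km/s.
First burn Δv₁ = |v_p − v₁| = 2.269 km/s.
At r₂, v₂ = √(μ/r₂) = 2.772 km/s.
Transfer-orbit speed at r₂: v_a = √[μ(2/r₂ − 1/a_t)] = 1.420 km/s.
Second burn Δv₂ = |v₂ − v_a| = 1.352 km/s.
Δv = Δv₁ + Δv₂ = 2.269 + 1.352 = 3.621 km/s.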